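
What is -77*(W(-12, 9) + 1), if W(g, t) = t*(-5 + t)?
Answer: -2849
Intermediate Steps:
-77*(W(-12, 9) + 1) = -77*(9*(-5 + 9) + 1) = -77*(9*4 + 1) = -77*(36 + 1) = -77*37 = -2849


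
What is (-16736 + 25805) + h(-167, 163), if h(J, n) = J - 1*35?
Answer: 8867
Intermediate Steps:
h(J, n) = -35 + J (h(J, n) = J - 35 = -35 + J)
(-16736 + 25805) + h(-167, 163) = (-16736 + 25805) + (-35 - 167) = 9069 - 202 = 8867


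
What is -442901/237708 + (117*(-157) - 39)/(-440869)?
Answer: -14683507085/8061391404 ≈ -1.8215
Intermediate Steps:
-442901/237708 + (117*(-157) - 39)/(-440869) = -442901*1/237708 + (-18369 - 39)*(-1/440869) = -442901/237708 - 18408*(-1/440869) = -442901/237708 + 1416/33913 = -14683507085/8061391404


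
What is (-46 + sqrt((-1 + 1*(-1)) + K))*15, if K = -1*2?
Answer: -690 + 30*I ≈ -690.0 + 30.0*I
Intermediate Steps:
K = -2
(-46 + sqrt((-1 + 1*(-1)) + K))*15 = (-46 + sqrt((-1 + 1*(-1)) - 2))*15 = (-46 + sqrt((-1 - 1) - 2))*15 = (-46 + sqrt(-2 - 2))*15 = (-46 + sqrt(-4))*15 = (-46 + 2*I)*15 = -690 + 30*I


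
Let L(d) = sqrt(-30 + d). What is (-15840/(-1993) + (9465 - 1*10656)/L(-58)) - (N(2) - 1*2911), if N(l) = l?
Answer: 5813477/1993 + 1191*I*sqrt(22)/44 ≈ 2916.9 + 126.96*I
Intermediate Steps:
(-15840/(-1993) + (9465 - 1*10656)/L(-58)) - (N(2) - 1*2911) = (-15840/(-1993) + (9465 - 1*10656)/(sqrt(-30 - 58))) - (2 - 1*2911) = (-15840*(-1/1993) + (9465 - 10656)/(sqrt(-88))) - (2 - 2911) = (15840/1993 - 1191*(-I*sqrt(22)/44)) - 1*(-2909) = (15840/1993 - (-1191)*I*sqrt(22)/44) + 2909 = (15840/1993 + 1191*I*sqrt(22)/44) + 2909 = 5813477/1993 + 1191*I*sqrt(22)/44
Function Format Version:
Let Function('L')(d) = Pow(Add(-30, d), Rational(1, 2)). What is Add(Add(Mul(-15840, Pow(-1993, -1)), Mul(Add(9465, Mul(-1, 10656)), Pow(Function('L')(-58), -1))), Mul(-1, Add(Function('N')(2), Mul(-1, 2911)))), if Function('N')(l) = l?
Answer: Add(Rational(5813477, 1993), Mul(Rational(1191, 44), I, Pow(22, Rational(1, 2)))) ≈ Add(2916.9, Mul(126.96, I))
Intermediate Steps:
Add(Add(Mul(-15840, Pow(-1993, -1)), Mul(Add(9465, Mul(-1, 10656)), Pow(Function('L')(-58), -1))), Mul(-1, Add(Function('N')(2), Mul(-1, 2911)))) = Add(Add(Mul(-15840, Pow(-1993, -1)), Mul(Add(9465, Mul(-1, 10656)), Pow(Pow(Add(-30, -58), Rational(1, 2)), -1))), Mul(-1, Add(2, Mul(-1, 2911)))) = Add(Add(Mul(-15840, Rational(-1, 1993)), Mul(Add(9465, -10656), Pow(Pow(-88, Rational(1, 2)), -1))), Mul(-1, Add(2, -2911))) = Add(Add(Rational(15840, 1993), Mul(-1191, Pow(Mul(2, I, Pow(22, Rational(1, 2))), -1))), Mul(-1, -2909)) = Add(Add(Rational(15840, 1993), Mul(-1191, Mul(Rational(-1, 44), I, Pow(22, Rational(1, 2))))), 2909) = Add(Add(Rational(15840, 1993), Mul(Rational(1191, 44), I, Pow(22, Rational(1, 2)))), 2909) = Add(Rational(5813477, 1993), Mul(Rational(1191, 44), I, Pow(22, Rational(1, 2))))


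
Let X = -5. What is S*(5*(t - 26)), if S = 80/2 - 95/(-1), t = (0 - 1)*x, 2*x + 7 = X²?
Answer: -23625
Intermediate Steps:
x = 9 (x = -7/2 + (½)*(-5)² = -7/2 + (½)*25 = -7/2 + 25/2 = 9)
t = -9 (t = (0 - 1)*9 = -1*9 = -9)
S = 135 (S = 80*(½) - 95*(-1) = 40 + 95 = 135)
S*(5*(t - 26)) = 135*(5*(-9 - 26)) = 135*(5*(-35)) = 135*(-175) = -23625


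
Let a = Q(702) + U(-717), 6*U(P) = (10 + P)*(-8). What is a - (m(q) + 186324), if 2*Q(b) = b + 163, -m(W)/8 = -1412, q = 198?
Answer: -1177469/6 ≈ -1.9624e+5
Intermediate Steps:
m(W) = 11296 (m(W) = -8*(-1412) = 11296)
U(P) = -40/3 - 4*P/3 (U(P) = ((10 + P)*(-8))/6 = (-80 - 8*P)/6 = -40/3 - 4*P/3)
Q(b) = 163/2 + b/2 (Q(b) = (b + 163)/2 = (163 + b)/2 = 163/2 + b/2)
a = 8251/6 (a = (163/2 + (1/2)*702) + (-40/3 - 4/3*(-717)) = (163/2 + 351) + (-40/3 + 956) = 865/2 + 2828/3 = 8251/6 ≈ 1375.2)
a - (m(q) + 186324) = 8251/6 - (11296 + 186324) = 8251/6 - 1*197620 = 8251/6 - 197620 = -1177469/6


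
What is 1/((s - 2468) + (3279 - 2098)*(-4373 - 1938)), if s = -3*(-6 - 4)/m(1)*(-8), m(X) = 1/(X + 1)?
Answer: -1/7456239 ≈ -1.3412e-7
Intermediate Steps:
m(X) = 1/(1 + X)
s = -480 (s = -3*(-6 - 4)/(1/(1 + 1))*(-8) = -(-30)/(1/2)*(-8) = -(-30)/1/2*(-8) = -(-30)*2*(-8) = -3*(-20)*(-8) = 60*(-8) = -480)
1/((s - 2468) + (3279 - 2098)*(-4373 - 1938)) = 1/((-480 - 2468) + (3279 - 2098)*(-4373 - 1938)) = 1/(-2948 + 1181*(-6311)) = 1/(-2948 - 7453291) = 1/(-7456239) = -1/7456239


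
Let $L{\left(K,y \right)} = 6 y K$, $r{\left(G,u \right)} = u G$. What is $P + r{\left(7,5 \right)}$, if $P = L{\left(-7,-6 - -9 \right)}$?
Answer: $-91$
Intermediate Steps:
$r{\left(G,u \right)} = G u$
$L{\left(K,y \right)} = 6 K y$
$P = -126$ ($P = 6 \left(-7\right) \left(-6 - -9\right) = 6 \left(-7\right) \left(-6 + 9\right) = 6 \left(-7\right) 3 = -126$)
$P + r{\left(7,5 \right)} = -126 + 7 \cdot 5 = -126 + 35 = -91$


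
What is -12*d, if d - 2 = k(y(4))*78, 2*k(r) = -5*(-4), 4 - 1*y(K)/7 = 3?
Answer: -9384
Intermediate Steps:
y(K) = 7 (y(K) = 28 - 7*3 = 28 - 21 = 7)
k(r) = 10 (k(r) = (-5*(-4))/2 = (1/2)*20 = 10)
d = 782 (d = 2 + 10*78 = 2 + 780 = 782)
-12*d = -12*782 = -9384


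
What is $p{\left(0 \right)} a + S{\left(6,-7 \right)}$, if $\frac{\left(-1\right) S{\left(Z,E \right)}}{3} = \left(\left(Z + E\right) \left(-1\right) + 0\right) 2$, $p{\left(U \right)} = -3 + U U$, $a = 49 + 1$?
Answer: $-156$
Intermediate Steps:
$a = 50$
$p{\left(U \right)} = -3 + U^{2}$
$S{\left(Z,E \right)} = 6 E + 6 Z$ ($S{\left(Z,E \right)} = - 3 \left(\left(Z + E\right) \left(-1\right) + 0\right) 2 = - 3 \left(\left(E + Z\right) \left(-1\right) + 0\right) 2 = - 3 \left(\left(- E - Z\right) + 0\right) 2 = - 3 \left(- E - Z\right) 2 = - 3 \left(- 2 E - 2 Z\right) = 6 E + 6 Z$)
$p{\left(0 \right)} a + S{\left(6,-7 \right)} = \left(-3 + 0^{2}\right) 50 + \left(6 \left(-7\right) + 6 \cdot 6\right) = \left(-3 + 0\right) 50 + \left(-42 + 36\right) = \left(-3\right) 50 - 6 = -150 - 6 = -156$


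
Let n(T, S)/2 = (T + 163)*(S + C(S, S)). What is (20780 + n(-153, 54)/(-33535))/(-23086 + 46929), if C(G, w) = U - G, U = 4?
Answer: 139371444/159915001 ≈ 0.87153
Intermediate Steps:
C(G, w) = 4 - G
n(T, S) = 1304 + 8*T (n(T, S) = 2*((T + 163)*(S + (4 - S))) = 2*((163 + T)*4) = 2*(652 + 4*T) = 1304 + 8*T)
(20780 + n(-153, 54)/(-33535))/(-23086 + 46929) = (20780 + (1304 + 8*(-153))/(-33535))/(-23086 + 46929) = (20780 + (1304 - 1224)*(-1/33535))/23843 = (20780 + 80*(-1/33535))*(1/23843) = (20780 - 16/6707)*(1/23843) = (139371444/6707)*(1/23843) = 139371444/159915001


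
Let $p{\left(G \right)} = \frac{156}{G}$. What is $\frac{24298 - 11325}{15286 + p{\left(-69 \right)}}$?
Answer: $\frac{298379}{351526} \approx 0.84881$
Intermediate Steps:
$\frac{24298 - 11325}{15286 + p{\left(-69 \right)}} = \frac{24298 - 11325}{15286 + \frac{156}{-69}} = \frac{12973}{15286 + 156 \left(- \frac{1}{69}\right)} = \frac{12973}{15286 - \frac{52}{23}} = \frac{12973}{\frac{351526}{23}} = 12973 \cdot \frac{23}{351526} = \frac{298379}{351526}$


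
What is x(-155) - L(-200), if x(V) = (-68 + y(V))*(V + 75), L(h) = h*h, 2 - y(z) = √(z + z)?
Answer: -34720 + 80*I*√310 ≈ -34720.0 + 1408.5*I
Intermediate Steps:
y(z) = 2 - √2*√z (y(z) = 2 - √(z + z) = 2 - √(2*z) = 2 - √2*√z)
L(h) = h²
x(V) = (-66 - √2*√V)*(75 + V) (x(V) = (-68 + (2 - √2*√V))*(V + 75) = (-66 - √2*√V)*(75 + V))
x(-155) - L(-200) = (-4950 - 66*(-155) - √2*(-155)^(3/2) - 75*√2*√(-155)) - 1*(-200)² = (-4950 + 10230 - √2*(-155*I*√155) - 75*√2*I*√155) - 1*40000 = (-4950 + 10230 + 155*I*√310 - 75*I*√310) - 40000 = (5280 + 80*I*√310) - 40000 = -34720 + 80*I*√310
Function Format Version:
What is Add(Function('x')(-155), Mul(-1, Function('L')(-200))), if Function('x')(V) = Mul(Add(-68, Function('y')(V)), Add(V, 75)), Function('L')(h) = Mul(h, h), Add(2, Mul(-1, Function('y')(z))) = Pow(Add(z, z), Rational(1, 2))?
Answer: Add(-34720, Mul(80, I, Pow(310, Rational(1, 2)))) ≈ Add(-34720., Mul(1408.5, I))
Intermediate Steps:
Function('y')(z) = Add(2, Mul(-1, Pow(2, Rational(1, 2)), Pow(z, Rational(1, 2)))) (Function('y')(z) = Add(2, Mul(-1, Pow(Add(z, z), Rational(1, 2)))) = Add(2, Mul(-1, Pow(Mul(2, z), Rational(1, 2)))) = Add(2, Mul(-1, Mul(Pow(2, Rational(1, 2)), Pow(z, Rational(1, 2))))) = Add(2, Mul(-1, Pow(2, Rational(1, 2)), Pow(z, Rational(1, 2)))))
Function('L')(h) = Pow(h, 2)
Function('x')(V) = Mul(Add(-66, Mul(-1, Pow(2, Rational(1, 2)), Pow(V, Rational(1, 2)))), Add(75, V)) (Function('x')(V) = Mul(Add(-68, Add(2, Mul(-1, Pow(2, Rational(1, 2)), Pow(V, Rational(1, 2))))), Add(V, 75)) = Mul(Add(-66, Mul(-1, Pow(2, Rational(1, 2)), Pow(V, Rational(1, 2)))), Add(75, V)))
Add(Function('x')(-155), Mul(-1, Function('L')(-200))) = Add(Add(-4950, Mul(-66, -155), Mul(-1, Pow(2, Rational(1, 2)), Pow(-155, Rational(3, 2))), Mul(-75, Pow(2, Rational(1, 2)), Pow(-155, Rational(1, 2)))), Mul(-1, Pow(-200, 2))) = Add(Add(-4950, 10230, Mul(-1, Pow(2, Rational(1, 2)), Mul(-155, I, Pow(155, Rational(1, 2)))), Mul(-75, Pow(2, Rational(1, 2)), Mul(I, Pow(155, Rational(1, 2))))), Mul(-1, 40000)) = Add(Add(-4950, 10230, Mul(155, I, Pow(310, Rational(1, 2))), Mul(-75, I, Pow(310, Rational(1, 2)))), -40000) = Add(Add(5280, Mul(80, I, Pow(310, Rational(1, 2)))), -40000) = Add(-34720, Mul(80, I, Pow(310, Rational(1, 2))))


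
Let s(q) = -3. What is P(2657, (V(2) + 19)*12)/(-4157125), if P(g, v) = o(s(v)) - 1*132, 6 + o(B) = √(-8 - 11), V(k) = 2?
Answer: 138/4157125 - I*√19/4157125 ≈ 3.3196e-5 - 1.0485e-6*I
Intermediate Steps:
o(B) = -6 + I*√19 (o(B) = -6 + √(-8 - 11) = -6 + √(-19) = -6 + I*√19)
P(g, v) = -138 + I*√19 (P(g, v) = (-6 + I*√19) - 1*132 = (-6 + I*√19) - 132 = -138 + I*√19)
P(2657, (V(2) + 19)*12)/(-4157125) = (-138 + I*√19)/(-4157125) = (-138 + I*√19)*(-1/4157125) = 138/4157125 - I*√19/4157125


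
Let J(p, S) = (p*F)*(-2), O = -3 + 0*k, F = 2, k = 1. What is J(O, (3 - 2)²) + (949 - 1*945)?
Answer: 16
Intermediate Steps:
O = -3 (O = -3 + 0*1 = -3 + 0 = -3)
J(p, S) = -4*p (J(p, S) = (p*2)*(-2) = (2*p)*(-2) = -4*p)
J(O, (3 - 2)²) + (949 - 1*945) = -4*(-3) + (949 - 1*945) = 12 + (949 - 945) = 12 + 4 = 16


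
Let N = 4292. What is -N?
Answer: -4292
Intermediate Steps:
-N = -1*4292 = -4292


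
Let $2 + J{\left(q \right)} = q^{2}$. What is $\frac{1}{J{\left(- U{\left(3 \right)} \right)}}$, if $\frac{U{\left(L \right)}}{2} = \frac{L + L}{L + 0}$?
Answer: $\frac{1}{14} \approx 0.071429$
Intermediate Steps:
$U{\left(L \right)} = 4$ ($U{\left(L \right)} = 2 \frac{L + L}{L + 0} = 2 \frac{2 L}{L} = 2 \cdot 2 = 4$)
$J{\left(q \right)} = -2 + q^{2}$
$\frac{1}{J{\left(- U{\left(3 \right)} \right)}} = \frac{1}{-2 + \left(\left(-1\right) 4\right)^{2}} = \frac{1}{-2 + \left(-4\right)^{2}} = \frac{1}{-2 + 16} = \frac{1}{14}$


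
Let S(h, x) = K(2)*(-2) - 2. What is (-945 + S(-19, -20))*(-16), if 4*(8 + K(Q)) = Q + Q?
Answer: 14928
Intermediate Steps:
K(Q) = -8 + Q/2 (K(Q) = -8 + (Q + Q)/4 = -8 + (2*Q)/4 = -8 + Q/2)
S(h, x) = 12 (S(h, x) = (-8 + (½)*2)*(-2) - 2 = (-8 + 1)*(-2) - 2 = -7*(-2) - 2 = 14 - 2 = 12)
(-945 + S(-19, -20))*(-16) = (-945 + 12)*(-16) = -933*(-16) = 14928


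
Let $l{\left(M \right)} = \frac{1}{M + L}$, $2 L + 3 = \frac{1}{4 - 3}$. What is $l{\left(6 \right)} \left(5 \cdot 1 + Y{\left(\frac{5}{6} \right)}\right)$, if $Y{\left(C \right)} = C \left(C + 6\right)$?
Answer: $\frac{77}{36} \approx 2.1389$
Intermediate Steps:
$L = -1$ ($L = - \frac{3}{2} + \frac{1}{2 \left(4 - 3\right)} = - \frac{3}{2} + \frac{1}{2 \cdot 1} = - \frac{3}{2} + \frac{1}{2} \cdot 1 = - \frac{3}{2} + \frac{1}{2} = -1$)
$Y{\left(C \right)} = C \left(6 + C\right)$
$l{\left(M \right)} = \frac{1}{-1 + M}$ ($l{\left(M \right)} = \frac{1}{M - 1} = \frac{1}{-1 + M}$)
$l{\left(6 \right)} \left(5 \cdot 1 + Y{\left(\frac{5}{6} \right)}\right) = \frac{5 \cdot 1 + \frac{5}{6} \left(6 + \frac{5}{6}\right)}{-1 + 6} = \frac{5 + 5 \cdot \frac{1}{6} \left(6 + 5 \cdot \frac{1}{6}\right)}{5} = \frac{5 + \frac{5 \left(6 + \frac{5}{6}\right)}{6}}{5} = \frac{5 + \frac{5}{6} \cdot \frac{41}{6}}{5} = \frac{5 + \frac{205}{36}}{5} = \frac{1}{5} \cdot \frac{385}{36} = \frac{77}{36}$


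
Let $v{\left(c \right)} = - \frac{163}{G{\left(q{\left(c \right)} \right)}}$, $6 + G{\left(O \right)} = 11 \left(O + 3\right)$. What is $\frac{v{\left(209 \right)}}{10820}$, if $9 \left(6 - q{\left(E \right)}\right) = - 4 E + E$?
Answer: $- \frac{489}{27893960} \approx -1.7531 \cdot 10^{-5}$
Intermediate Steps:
$q{\left(E \right)} = 6 + \frac{E}{3}$ ($q{\left(E \right)} = 6 - \frac{- 4 E + E}{9} = 6 - \frac{\left(-3\right) E}{9} = 6 + \frac{E}{3}$)
$G{\left(O \right)} = 27 + 11 O$ ($G{\left(O \right)} = -6 + 11 \left(O + 3\right) = -6 + 11 \left(3 + O\right) = -6 + \left(33 + 11 O\right) = 27 + 11 O$)
$v{\left(c \right)} = - \frac{163}{93 + \frac{11 c}{3}}$ ($v{\left(c \right)} = - \frac{163}{27 + 11 \left(6 + \frac{c}{3}\right)} = - \frac{163}{27 + \left(66 + \frac{11 c}{3}\right)} = - \frac{163}{93 + \frac{11 c}{3}}$)
$\frac{v{\left(209 \right)}}{10820} = \frac{\left(-489\right) \frac{1}{279 + 11 \cdot 209}}{10820} = - \frac{489}{279 + 2299} \cdot \frac{1}{10820} = - \frac{489}{2578} \cdot \frac{1}{10820} = \left(-489\right) \frac{1}{2578} \cdot \frac{1}{10820} = \left(- \frac{489}{2578}\right) \frac{1}{10820} = - \frac{489}{27893960}$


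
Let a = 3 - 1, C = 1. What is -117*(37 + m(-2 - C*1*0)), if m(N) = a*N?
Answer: -3861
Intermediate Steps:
a = 2
m(N) = 2*N
-117*(37 + m(-2 - C*1*0)) = -117*(37 + 2*(-2 - 1*1*0)) = -117*(37 + 2*(-2 - 0)) = -117*(37 + 2*(-2 - 1*0)) = -117*(37 + 2*(-2 + 0)) = -117*(37 + 2*(-2)) = -117*(37 - 4) = -117*33 = -3861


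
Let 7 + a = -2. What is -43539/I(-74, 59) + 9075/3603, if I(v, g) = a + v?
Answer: 52541414/99683 ≈ 527.08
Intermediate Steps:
a = -9 (a = -7 - 2 = -9)
I(v, g) = -9 + v
-43539/I(-74, 59) + 9075/3603 = -43539/(-9 - 74) + 9075/3603 = -43539/(-83) + 9075*(1/3603) = -43539*(-1/83) + 3025/1201 = 43539/83 + 3025/1201 = 52541414/99683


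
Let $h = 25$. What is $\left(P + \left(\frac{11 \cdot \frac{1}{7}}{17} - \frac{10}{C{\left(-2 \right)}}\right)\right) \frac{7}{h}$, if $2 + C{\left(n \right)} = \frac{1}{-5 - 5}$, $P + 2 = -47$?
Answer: $- \frac{3152}{255} \approx -12.361$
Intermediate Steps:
$P = -49$ ($P = -2 - 47 = -49$)
$C{\left(n \right)} = - \frac{21}{10}$ ($C{\left(n \right)} = -2 + \frac{1}{-5 - 5} = -2 + \frac{1}{-10} = -2 - \frac{1}{10} = - \frac{21}{10}$)
$\left(P + \left(\frac{11 \cdot \frac{1}{7}}{17} - \frac{10}{C{\left(-2 \right)}}\right)\right) \frac{7}{h} = \left(-49 + \left(\frac{11 \cdot \frac{1}{7}}{17} - \frac{10}{- \frac{21}{10}}\right)\right) \frac{7}{25} = \left(-49 + \left(11 \cdot \frac{1}{7} \cdot \frac{1}{17} - - \frac{100}{21}\right)\right) 7 \cdot \frac{1}{25} = \left(-49 + \left(\frac{11}{7} \cdot \frac{1}{17} + \frac{100}{21}\right)\right) \frac{7}{25} = \left(-49 + \left(\frac{11}{119} + \frac{100}{21}\right)\right) \frac{7}{25} = \left(-49 + \frac{1733}{357}\right) \frac{7}{25} = \left(- \frac{15760}{357}\right) \frac{7}{25} = - \frac{3152}{255}$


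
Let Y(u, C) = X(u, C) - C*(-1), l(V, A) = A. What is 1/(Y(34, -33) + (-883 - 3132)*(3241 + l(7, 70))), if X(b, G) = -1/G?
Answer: -33/438692033 ≈ -7.5224e-8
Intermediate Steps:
Y(u, C) = C - 1/C (Y(u, C) = -1/C - C*(-1) = -1/C - (-1)*C = -1/C + C = C - 1/C)
1/(Y(34, -33) + (-883 - 3132)*(3241 + l(7, 70))) = 1/((-33 - 1/(-33)) + (-883 - 3132)*(3241 + 70)) = 1/((-33 - 1*(-1/33)) - 4015*3311) = 1/((-33 + 1/33) - 13293665) = 1/(-1088/33 - 13293665) = 1/(-438692033/33) = -33/438692033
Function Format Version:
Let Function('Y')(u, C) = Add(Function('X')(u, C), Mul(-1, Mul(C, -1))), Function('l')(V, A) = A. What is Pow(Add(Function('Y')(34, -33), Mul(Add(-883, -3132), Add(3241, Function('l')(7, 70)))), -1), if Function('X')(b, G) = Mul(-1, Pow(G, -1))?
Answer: Rational(-33, 438692033) ≈ -7.5224e-8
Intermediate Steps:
Function('Y')(u, C) = Add(C, Mul(-1, Pow(C, -1))) (Function('Y')(u, C) = Add(Mul(-1, Pow(C, -1)), Mul(-1, Mul(C, -1))) = Add(Mul(-1, Pow(C, -1)), Mul(-1, Mul(-1, C))) = Add(Mul(-1, Pow(C, -1)), C) = Add(C, Mul(-1, Pow(C, -1))))
Pow(Add(Function('Y')(34, -33), Mul(Add(-883, -3132), Add(3241, Function('l')(7, 70)))), -1) = Pow(Add(Add(-33, Mul(-1, Pow(-33, -1))), Mul(Add(-883, -3132), Add(3241, 70))), -1) = Pow(Add(Add(-33, Mul(-1, Rational(-1, 33))), Mul(-4015, 3311)), -1) = Pow(Add(Add(-33, Rational(1, 33)), -13293665), -1) = Pow(Add(Rational(-1088, 33), -13293665), -1) = Pow(Rational(-438692033, 33), -1) = Rational(-33, 438692033)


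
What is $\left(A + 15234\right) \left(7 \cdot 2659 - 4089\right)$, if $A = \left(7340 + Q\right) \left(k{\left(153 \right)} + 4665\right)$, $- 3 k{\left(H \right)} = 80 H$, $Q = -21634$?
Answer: $-121228284144$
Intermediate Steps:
$k{\left(H \right)} = - \frac{80 H}{3}$
$A = -8361990$ ($A = \left(7340 - 21634\right) \left(\left(- \frac{80}{3}\right) 153 + 4665\right) = - 14294 \left(-4080 + 4665\right) = \left(-14294\right) 585 = -8361990$)
$\left(A + 15234\right) \left(7 \cdot 2659 - 4089\right) = \left(-8361990 + 15234\right) \left(7 \cdot 2659 - 4089\right) = - 8346756 \left(18613 - 4089\right) = \left(-8346756\right) 14524 = -121228284144$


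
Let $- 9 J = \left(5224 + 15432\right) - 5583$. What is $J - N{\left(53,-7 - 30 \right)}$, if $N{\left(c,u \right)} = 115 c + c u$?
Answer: $- \frac{52279}{9} \approx -5808.8$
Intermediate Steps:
$J = - \frac{15073}{9}$ ($J = - \frac{\left(5224 + 15432\right) - 5583}{9} = - \frac{20656 - 5583}{9} = \left(- \frac{1}{9}\right) 15073 = - \frac{15073}{9} \approx -1674.8$)
$J - N{\left(53,-7 - 30 \right)} = - \frac{15073}{9} - 53 \left(115 - 37\right) = - \frac{15073}{9} - 53 \cdot 78 = - \frac{15073}{9} - 4134 = - \frac{52279}{9}$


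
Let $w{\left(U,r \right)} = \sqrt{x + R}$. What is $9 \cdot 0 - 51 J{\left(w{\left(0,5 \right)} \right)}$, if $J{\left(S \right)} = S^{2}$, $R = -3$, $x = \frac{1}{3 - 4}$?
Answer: $204$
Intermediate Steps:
$x = -1$ ($x = \frac{1}{-1} = -1$)
$w{\left(U,r \right)} = 2 i$ ($w{\left(U,r \right)} = \sqrt{-1 - 3} = \sqrt{-4} = 2 i$)
$9 \cdot 0 - 51 J{\left(w{\left(0,5 \right)} \right)} = 9 \cdot 0 - 51 \left(2 i\right)^{2} = 0 - -204 = 0 + 204 = 204$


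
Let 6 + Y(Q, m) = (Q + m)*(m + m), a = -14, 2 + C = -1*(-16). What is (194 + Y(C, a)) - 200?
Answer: -12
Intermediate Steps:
C = 14 (C = -2 - 1*(-16) = -2 + 16 = 14)
Y(Q, m) = -6 + 2*m*(Q + m) (Y(Q, m) = -6 + (Q + m)*(m + m) = -6 + (Q + m)*(2*m) = -6 + 2*m*(Q + m))
(194 + Y(C, a)) - 200 = (194 + (-6 + 2*(-14)² + 2*14*(-14))) - 200 = (194 + (-6 + 2*196 - 392)) - 200 = (194 + (-6 + 392 - 392)) - 200 = (194 - 6) - 200 = 188 - 200 = -12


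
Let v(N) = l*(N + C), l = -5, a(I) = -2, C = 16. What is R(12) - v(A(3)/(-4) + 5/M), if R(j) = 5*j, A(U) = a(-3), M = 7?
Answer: 2045/14 ≈ 146.07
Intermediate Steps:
A(U) = -2
v(N) = -80 - 5*N (v(N) = -5*(N + 16) = -5*(16 + N) = -80 - 5*N)
R(12) - v(A(3)/(-4) + 5/M) = 5*12 - (-80 - 5*(-2/(-4) + 5/7)) = 60 - (-80 - 5*(-2*(-¼) + 5*(⅐))) = 60 - (-80 - 5*(½ + 5/7)) = 60 - (-80 - 5*17/14) = 60 - (-80 - 85/14) = 60 - 1*(-1205/14) = 60 + 1205/14 = 2045/14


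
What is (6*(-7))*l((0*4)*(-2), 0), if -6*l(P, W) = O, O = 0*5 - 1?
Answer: -7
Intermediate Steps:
O = -1 (O = 0 - 1 = -1)
l(P, W) = ⅙ (l(P, W) = -⅙*(-1) = ⅙)
(6*(-7))*l((0*4)*(-2), 0) = (6*(-7))*(⅙) = -42*⅙ = -7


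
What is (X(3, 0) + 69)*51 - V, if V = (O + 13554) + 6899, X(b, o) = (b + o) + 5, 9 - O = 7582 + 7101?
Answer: -1852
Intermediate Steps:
O = -14674 (O = 9 - (7582 + 7101) = 9 - 1*14683 = 9 - 14683 = -14674)
X(b, o) = 5 + b + o
V = 5779 (V = (-14674 + 13554) + 6899 = -1120 + 6899 = 5779)
(X(3, 0) + 69)*51 - V = ((5 + 3 + 0) + 69)*51 - 1*5779 = (8 + 69)*51 - 5779 = 77*51 - 5779 = 3927 - 5779 = -1852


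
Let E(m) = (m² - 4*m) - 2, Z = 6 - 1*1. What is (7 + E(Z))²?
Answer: 100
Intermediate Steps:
Z = 5 (Z = 6 - 1 = 5)
E(m) = -2 + m² - 4*m
(7 + E(Z))² = (7 + (-2 + 5² - 4*5))² = (7 + (-2 + 25 - 20))² = (7 + 3)² = 10² = 100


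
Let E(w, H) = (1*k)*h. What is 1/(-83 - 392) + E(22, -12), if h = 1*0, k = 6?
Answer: -1/475 ≈ -0.0021053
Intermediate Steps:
h = 0
E(w, H) = 0 (E(w, H) = (1*6)*0 = 6*0 = 0)
1/(-83 - 392) + E(22, -12) = 1/(-83 - 392) + 0 = 1/(-475) + 0 = -1/475 + 0 = -1/475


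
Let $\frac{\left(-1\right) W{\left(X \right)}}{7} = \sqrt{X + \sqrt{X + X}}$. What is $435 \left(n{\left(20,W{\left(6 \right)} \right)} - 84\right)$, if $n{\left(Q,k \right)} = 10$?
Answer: $-32190$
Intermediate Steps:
$W{\left(X \right)} = - 7 \sqrt{X + \sqrt{2} \sqrt{X}}$ ($W{\left(X \right)} = - 7 \sqrt{X + \sqrt{X + X}} = - 7 \sqrt{X + \sqrt{2 X}} = - 7 \sqrt{X + \sqrt{2} \sqrt{X}}$)
$435 \left(n{\left(20,W{\left(6 \right)} \right)} - 84\right) = 435 \left(10 - 84\right) = 435 \left(-74\right) = -32190$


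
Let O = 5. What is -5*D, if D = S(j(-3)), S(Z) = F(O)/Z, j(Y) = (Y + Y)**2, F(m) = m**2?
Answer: -125/36 ≈ -3.4722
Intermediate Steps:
j(Y) = 4*Y**2 (j(Y) = (2*Y)**2 = 4*Y**2)
S(Z) = 25/Z (S(Z) = 5**2/Z = 25/Z)
D = 25/36 (D = 25/((4*(-3)**2)) = 25/((4*9)) = 25/36 ≈ 0.69444)
-5*D = -5*25/36 = -125/36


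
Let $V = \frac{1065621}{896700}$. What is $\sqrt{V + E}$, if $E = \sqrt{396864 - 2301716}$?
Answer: $\frac{\sqrt{21667627 + 36465800 i \sqrt{476213}}}{4270} \approx 26.281 + 26.258 i$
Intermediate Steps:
$V = \frac{355207}{298900}$ ($V = 1065621 \cdot \frac{1}{896700} = \frac{355207}{298900} \approx 1.1884$)
$E = 2 i \sqrt{476213}$ ($E = \sqrt{-1904852} = 2 i \sqrt{476213} \approx 1380.2 i$)
$\sqrt{V + E} = \sqrt{\frac{355207}{298900} + 2 i \sqrt{476213}}$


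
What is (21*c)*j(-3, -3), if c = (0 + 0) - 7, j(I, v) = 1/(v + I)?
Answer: 49/2 ≈ 24.500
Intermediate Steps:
j(I, v) = 1/(I + v)
c = -7 (c = 0 - 7 = -7)
(21*c)*j(-3, -3) = (21*(-7))/(-3 - 3) = -147/(-6) = -147*(-⅙) = 49/2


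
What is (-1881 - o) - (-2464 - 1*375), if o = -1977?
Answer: 2935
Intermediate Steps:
(-1881 - o) - (-2464 - 1*375) = (-1881 - 1*(-1977)) - (-2464 - 1*375) = (-1881 + 1977) - (-2464 - 375) = 96 - 1*(-2839) = 96 + 2839 = 2935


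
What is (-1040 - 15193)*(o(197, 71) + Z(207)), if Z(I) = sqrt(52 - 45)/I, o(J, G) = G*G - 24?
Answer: -81440961 - 5411*sqrt(7)/69 ≈ -8.1441e+7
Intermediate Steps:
o(J, G) = -24 + G**2 (o(J, G) = G**2 - 24 = -24 + G**2)
Z(I) = sqrt(7)/I
(-1040 - 15193)*(o(197, 71) + Z(207)) = (-1040 - 15193)*((-24 + 71**2) + sqrt(7)/207) = -16233*((-24 + 5041) + sqrt(7)*(1/207)) = -16233*(5017 + sqrt(7)/207) = -81440961 - 5411*sqrt(7)/69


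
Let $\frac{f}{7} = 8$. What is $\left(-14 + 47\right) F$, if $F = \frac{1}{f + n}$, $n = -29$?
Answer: $\frac{11}{9} \approx 1.2222$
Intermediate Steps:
$f = 56$ ($f = 7 \cdot 8 = 56$)
$F = \frac{1}{27}$ ($F = \frac{1}{56 - 29} = \frac{1}{27} \approx 0.037037$)
$\left(-14 + 47\right) F = \left(-14 + 47\right) \frac{1}{27} = 33 \cdot \frac{1}{27} = \frac{11}{9}$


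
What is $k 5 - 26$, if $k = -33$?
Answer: $-191$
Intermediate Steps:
$k 5 - 26 = \left(-33\right) 5 - 26 = -165 - 26 = -191$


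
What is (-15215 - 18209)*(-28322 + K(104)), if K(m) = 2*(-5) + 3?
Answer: 946868496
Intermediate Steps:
K(m) = -7 (K(m) = -10 + 3 = -7)
(-15215 - 18209)*(-28322 + K(104)) = (-15215 - 18209)*(-28322 - 7) = -33424*(-28329) = 946868496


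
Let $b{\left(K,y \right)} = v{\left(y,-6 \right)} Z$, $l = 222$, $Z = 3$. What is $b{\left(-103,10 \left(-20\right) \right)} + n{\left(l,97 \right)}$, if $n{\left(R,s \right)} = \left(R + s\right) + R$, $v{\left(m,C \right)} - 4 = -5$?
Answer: $538$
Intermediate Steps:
$v{\left(m,C \right)} = -1$ ($v{\left(m,C \right)} = 4 - 5 = -1$)
$b{\left(K,y \right)} = -3$ ($b{\left(K,y \right)} = \left(-1\right) 3 = -3$)
$n{\left(R,s \right)} = s + 2 R$
$b{\left(-103,10 \left(-20\right) \right)} + n{\left(l,97 \right)} = -3 + \left(97 + 2 \cdot 222\right) = -3 + \left(97 + 444\right) = -3 + 541 = 538$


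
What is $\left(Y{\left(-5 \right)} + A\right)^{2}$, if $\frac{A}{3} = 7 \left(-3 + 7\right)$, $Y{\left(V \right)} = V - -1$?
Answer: $6400$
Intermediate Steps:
$Y{\left(V \right)} = 1 + V$ ($Y{\left(V \right)} = V + 1 = 1 + V$)
$A = 84$ ($A = 3 \cdot 7 \left(-3 + 7\right) = 3 \cdot 7 \cdot 4 = 3 \cdot 28 = 84$)
$\left(Y{\left(-5 \right)} + A\right)^{2} = \left(\left(1 - 5\right) + 84\right)^{2} = \left(-4 + 84\right)^{2} = 80^{2} = 6400$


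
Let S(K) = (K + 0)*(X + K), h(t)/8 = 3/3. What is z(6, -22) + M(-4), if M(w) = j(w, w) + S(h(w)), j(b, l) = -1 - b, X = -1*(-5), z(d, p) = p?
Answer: 85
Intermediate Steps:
X = 5
h(t) = 8 (h(t) = 8*(3/3) = 8*(3*(1/3)) = 8*1 = 8)
S(K) = K*(5 + K) (S(K) = (K + 0)*(5 + K) = K*(5 + K))
M(w) = 103 - w (M(w) = (-1 - w) + 8*(5 + 8) = (-1 - w) + 8*13 = (-1 - w) + 104 = 103 - w)
z(6, -22) + M(-4) = -22 + (103 - 1*(-4)) = -22 + (103 + 4) = -22 + 107 = 85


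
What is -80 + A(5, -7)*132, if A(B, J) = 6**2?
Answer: 4672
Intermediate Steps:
A(B, J) = 36
-80 + A(5, -7)*132 = -80 + 36*132 = -80 + 4752 = 4672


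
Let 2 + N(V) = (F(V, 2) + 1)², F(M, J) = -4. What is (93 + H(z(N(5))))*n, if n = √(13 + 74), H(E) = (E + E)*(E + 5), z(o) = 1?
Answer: 105*√87 ≈ 979.38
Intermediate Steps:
N(V) = 7 (N(V) = -2 + (-4 + 1)² = -2 + (-3)² = -2 + 9 = 7)
H(E) = 2*E*(5 + E) (H(E) = (2*E)*(5 + E) = 2*E*(5 + E))
n = √87 ≈ 9.3274
(93 + H(z(N(5))))*n = (93 + 2*1*(5 + 1))*√87 = (93 + 2*1*6)*√87 = (93 + 12)*√87 = 105*√87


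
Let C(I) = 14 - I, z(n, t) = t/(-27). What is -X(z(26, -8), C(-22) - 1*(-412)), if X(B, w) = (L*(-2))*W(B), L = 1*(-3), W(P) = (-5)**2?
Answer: -150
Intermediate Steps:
z(n, t) = -t/27 (z(n, t) = t*(-1/27) = -t/27)
W(P) = 25
L = -3
X(B, w) = 150 (X(B, w) = -3*(-2)*25 = 6*25 = 150)
-X(z(26, -8), C(-22) - 1*(-412)) = -1*150 = -150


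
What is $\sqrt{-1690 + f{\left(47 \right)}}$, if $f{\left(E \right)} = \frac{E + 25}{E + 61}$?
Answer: $\frac{2 i \sqrt{3801}}{3} \approx 41.102 i$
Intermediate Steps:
$f{\left(E \right)} = \frac{25 + E}{61 + E}$
$\sqrt{-1690 + f{\left(47 \right)}} = \sqrt{-1690 + \frac{25 + 47}{61 + 47}} = \sqrt{-1690 + \frac{1}{108} \cdot 72} = \sqrt{-1690 + \frac{2}{3}} = \sqrt{- \frac{5068}{3}} = \frac{2 i \sqrt{3801}}{3}$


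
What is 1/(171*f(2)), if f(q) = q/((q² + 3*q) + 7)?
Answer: 17/342 ≈ 0.049708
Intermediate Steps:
f(q) = q/(7 + q² + 3*q)
1/(171*f(2)) = 1/(171*(2/(7 + 2² + 3*2))) = 1/(171*(2/(7 + 4 + 6))) = 1/(171*(2/17)) = 1/(342/17) = 17/342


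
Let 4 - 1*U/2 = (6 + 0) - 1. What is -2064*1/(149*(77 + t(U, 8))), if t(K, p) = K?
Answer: -688/3725 ≈ -0.18470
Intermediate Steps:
U = -2 (U = 8 - 2*((6 + 0) - 1) = 8 - 2*(6 - 1) = 8 - 2*5 = 8 - 10 = -2)
-2064*1/(149*(77 + t(U, 8))) = -2064*1/(149*(77 - 2)) = -2064/(149*75) = -2064/11175 = -2064*1/11175 = -688/3725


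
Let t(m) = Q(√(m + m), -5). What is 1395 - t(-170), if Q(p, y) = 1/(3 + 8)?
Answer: 15344/11 ≈ 1394.9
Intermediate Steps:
Q(p, y) = 1/11
t(m) = 1/11
1395 - t(-170) = 1395 - 1*1/11 = 1395 - 1/11 = 15344/11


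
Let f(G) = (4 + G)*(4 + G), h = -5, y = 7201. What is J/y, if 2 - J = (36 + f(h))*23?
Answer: -849/7201 ≈ -0.11790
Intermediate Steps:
f(G) = (4 + G)²
J = -849 (J = 2 - (36 + (4 - 5)²)*23 = 2 - (36 + (-1)²)*23 = 2 - (36 + 1)*23 = 2 - 37*23 = 2 - 1*851 = 2 - 851 = -849)
J/y = -849/7201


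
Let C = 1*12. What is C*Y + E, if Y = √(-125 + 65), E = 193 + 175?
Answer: 368 + 24*I*√15 ≈ 368.0 + 92.952*I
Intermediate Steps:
E = 368
Y = 2*I*√15 (Y = √(-60) = 2*I*√15 ≈ 7.746*I)
C = 12
C*Y + E = 12*(2*I*√15) + 368 = 24*I*√15 + 368 = 368 + 24*I*√15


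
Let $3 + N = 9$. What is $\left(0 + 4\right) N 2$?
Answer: $48$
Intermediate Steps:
$N = 6$ ($N = -3 + 9 = 6$)
$\left(0 + 4\right) N 2 = \left(0 + 4\right) 6 \cdot 2 = 4 \cdot 6 \cdot 2 = 24 \cdot 2 = 48$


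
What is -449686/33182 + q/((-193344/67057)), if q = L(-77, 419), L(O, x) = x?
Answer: -509627430845/3207770304 ≈ -158.87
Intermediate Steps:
q = 419
-449686/33182 + q/((-193344/67057)) = -449686/33182 + 419/((-193344/67057)) = -449686*1/33182 + 419/((-193344*1/67057)) = -224843/16591 + 419/(-193344/67057) = -224843/16591 + 419*(-67057/193344) = -224843/16591 - 28096883/193344 = -509627430845/3207770304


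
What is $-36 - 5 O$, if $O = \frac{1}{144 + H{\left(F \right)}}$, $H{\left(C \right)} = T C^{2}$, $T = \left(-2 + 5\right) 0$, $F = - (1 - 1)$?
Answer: $- \frac{5189}{144} \approx -36.035$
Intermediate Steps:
$F = 0$ ($F = \left(-1\right) 0 = 0$)
$T = 0$ ($T = 3 \cdot 0 = 0$)
$H{\left(C \right)} = 0$ ($H{\left(C \right)} = 0 C^{2} = 0$)
$O = \frac{1}{144}$ ($O = \frac{1}{144 + 0} = \frac{1}{144} \approx 0.0069444$)
$-36 - 5 O = -36 - \frac{5}{144} = - \frac{5189}{144}$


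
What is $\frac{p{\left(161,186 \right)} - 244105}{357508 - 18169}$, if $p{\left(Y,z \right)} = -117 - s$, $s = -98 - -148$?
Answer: $- \frac{11632}{16159} \approx -0.71985$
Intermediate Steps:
$s = 50$ ($s = -98 + 148 = 50$)
$p{\left(Y,z \right)} = -167$ ($p{\left(Y,z \right)} = -117 - 50 = -167$)
$\frac{p{\left(161,186 \right)} - 244105}{357508 - 18169} = \frac{-167 - 244105}{357508 - 18169} = - \frac{244272}{339339} = \left(-244272\right) \frac{1}{339339} = - \frac{11632}{16159}$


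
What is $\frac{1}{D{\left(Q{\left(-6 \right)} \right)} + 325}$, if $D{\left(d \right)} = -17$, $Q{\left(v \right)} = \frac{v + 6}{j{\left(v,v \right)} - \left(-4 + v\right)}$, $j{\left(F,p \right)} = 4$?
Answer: $\frac{1}{308} \approx 0.0032468$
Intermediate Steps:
$Q{\left(v \right)} = \frac{6 + v}{8 - v}$ ($Q{\left(v \right)} = \frac{v + 6}{4 - \left(-4 + v\right)} = \frac{6 + v}{8 - v}$)
$\frac{1}{D{\left(Q{\left(-6 \right)} \right)} + 325} = \frac{1}{-17 + 325} = \frac{1}{308}$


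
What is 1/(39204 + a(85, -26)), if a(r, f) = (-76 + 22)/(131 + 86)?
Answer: 217/8507214 ≈ 2.5508e-5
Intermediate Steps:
a(r, f) = -54/217
1/(39204 + a(85, -26)) = 1/(39204 - 54/217) = 1/(8507214/217) = 217/8507214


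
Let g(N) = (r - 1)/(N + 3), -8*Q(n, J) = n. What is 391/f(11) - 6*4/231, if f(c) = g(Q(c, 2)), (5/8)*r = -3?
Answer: -1958811/17864 ≈ -109.65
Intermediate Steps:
r = -24/5 (r = (8/5)*(-3) = -24/5 ≈ -4.8000)
Q(n, J) = -n/8
g(N) = -29/(5*(3 + N)) (g(N) = (-24/5 - 1)/(N + 3) = -29/(5*(3 + N)))
f(c) = -29/(15 - 5*c/8) (f(c) = -29/(15 + 5*(-c/8)) = -29/(15 - 5*c/8))
391/f(11) - 6*4/231 = 391/((232/(5*(-24 + 11)))) - 6*4/231 = 391/(((232/5)/(-13))) - 24*1/231 = 391/(((232/5)*(-1/13))) - 8/77 = 391/(-232/65) - 8/77 = 391*(-65/232) - 8/77 = -25415/232 - 8/77 = -1958811/17864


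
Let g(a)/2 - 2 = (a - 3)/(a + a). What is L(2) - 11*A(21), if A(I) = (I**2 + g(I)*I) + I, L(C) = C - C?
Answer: -6204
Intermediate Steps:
g(a) = 4 + (-3 + a)/a (g(a) = 4 + 2*((a - 3)/(a + a)) = 4 + 2*((-3 + a)/((2*a))) = 4 + 2*((-3 + a)*(1/(2*a))) = 4 + 2*((-3 + a)/(2*a)) = 4 + (-3 + a)/a)
L(C) = 0
A(I) = I + I**2 + I*(5 - 3/I) (A(I) = (I**2 + (5 - 3/I)*I) + I = (I**2 + I*(5 - 3/I)) + I = I + I**2 + I*(5 - 3/I))
L(2) - 11*A(21) = 0 - 11*(-3 + 21**2 + 6*21) = 0 - 11*(-3 + 441 + 126) = 0 - 11*564 = 0 - 6204 = -6204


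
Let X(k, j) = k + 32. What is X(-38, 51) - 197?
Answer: -203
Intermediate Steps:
X(k, j) = 32 + k
X(-38, 51) - 197 = (32 - 38) - 197 = -6 - 197 = -203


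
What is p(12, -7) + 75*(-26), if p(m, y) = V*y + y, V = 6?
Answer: -1999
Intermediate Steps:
p(m, y) = 7*y (p(m, y) = 6*y + y = 7*y)
p(12, -7) + 75*(-26) = 7*(-7) + 75*(-26) = -49 - 1950 = -1999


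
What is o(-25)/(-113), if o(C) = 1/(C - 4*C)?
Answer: -1/8475 ≈ -0.00011799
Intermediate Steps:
o(C) = -1/(3*C) (o(C) = 1/(-3*C) = -1/(3*C))
o(-25)/(-113) = -⅓/(-25)/(-113) = -⅓*(-1/25)*(-1/113) = (1/75)*(-1/113) = -1/8475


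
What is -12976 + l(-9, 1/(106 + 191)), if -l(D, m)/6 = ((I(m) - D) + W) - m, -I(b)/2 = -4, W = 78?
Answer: -1341052/99 ≈ -13546.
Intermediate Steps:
I(b) = 8 (I(b) = -2*(-4) = 8)
l(D, m) = -516 + 6*D + 6*m (l(D, m) = -6*(((8 - D) + 78) - m) = -6*((86 - D) - m) = -6*(86 - D - m) = -516 + 6*D + 6*m)
-12976 + l(-9, 1/(106 + 191)) = -12976 + (-516 + 6*(-9) + 6/(106 + 191)) = -12976 + (-516 - 54 + 6/297) = -12976 + (-516 - 54 + 6*(1/297)) = -12976 + (-516 - 54 + 2/99) = -12976 - 56428/99 = -1341052/99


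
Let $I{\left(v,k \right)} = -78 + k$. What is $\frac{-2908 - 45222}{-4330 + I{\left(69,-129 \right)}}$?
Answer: $\frac{48130}{4537} \approx 10.608$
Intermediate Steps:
$\frac{-2908 - 45222}{-4330 + I{\left(69,-129 \right)}} = \frac{-2908 - 45222}{-4330 - 207} = - \frac{48130}{-4330 - 207} = - \frac{48130}{-4537} = \left(-48130\right) \left(- \frac{1}{4537}\right) = \frac{48130}{4537}$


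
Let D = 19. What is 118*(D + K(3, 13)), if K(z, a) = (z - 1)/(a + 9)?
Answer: 24780/11 ≈ 2252.7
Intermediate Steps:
K(z, a) = (-1 + z)/(9 + a)
118*(D + K(3, 13)) = 118*(19 + (-1 + 3)/(9 + 13)) = 118*(19 + 2/22) = 118*(19 + (1/22)*2) = 118*(19 + 1/11) = 118*(210/11) = 24780/11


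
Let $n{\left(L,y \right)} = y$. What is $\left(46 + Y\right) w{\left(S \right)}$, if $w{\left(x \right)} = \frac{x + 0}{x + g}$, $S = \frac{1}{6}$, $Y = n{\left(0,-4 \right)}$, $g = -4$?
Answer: $- \frac{42}{23} \approx -1.8261$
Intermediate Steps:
$Y = -4$
$S = \frac{1}{6} \approx 0.16667$
$w{\left(x \right)} = \frac{x}{-4 + x}$ ($w{\left(x \right)} = \frac{x + 0}{x - 4} = \frac{x}{-4 + x}$)
$\left(46 + Y\right) w{\left(S \right)} = \left(46 - 4\right) \frac{1}{6 \left(-4 + \frac{1}{6}\right)} = 42 \frac{1}{6 \left(- \frac{23}{6}\right)} = 42 \cdot \frac{1}{6} \left(- \frac{6}{23}\right) = 42 \left(- \frac{1}{23}\right) = - \frac{42}{23}$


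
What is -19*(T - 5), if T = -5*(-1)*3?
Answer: -190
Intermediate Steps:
T = 15 (T = 5*3 = 15)
-19*(T - 5) = -19*(15 - 5) = -19*10 = -190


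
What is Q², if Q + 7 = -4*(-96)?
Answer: 142129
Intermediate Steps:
Q = 377 (Q = -7 - 4*(-96) = -7 + 384 = 377)
Q² = 377² = 142129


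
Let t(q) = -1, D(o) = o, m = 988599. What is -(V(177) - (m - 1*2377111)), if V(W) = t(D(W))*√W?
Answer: -1388512 + √177 ≈ -1.3885e+6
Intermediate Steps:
V(W) = -√W
-(V(177) - (m - 1*2377111)) = -(-√177 - (988599 - 1*2377111)) = -(-√177 - (988599 - 2377111)) = -(-√177 - 1*(-1388512)) = -(-√177 + 1388512) = -(1388512 - √177) = -1388512 + √177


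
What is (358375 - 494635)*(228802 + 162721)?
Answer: -53348923980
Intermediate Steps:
(358375 - 494635)*(228802 + 162721) = -136260*391523 = -53348923980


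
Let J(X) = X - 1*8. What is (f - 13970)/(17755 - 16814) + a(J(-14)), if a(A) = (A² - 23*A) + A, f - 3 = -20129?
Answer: 876792/941 ≈ 931.77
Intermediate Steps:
f = -20126 (f = 3 - 20129 = -20126)
J(X) = -8 + X (J(X) = X - 8 = -8 + X)
a(A) = A² - 22*A
(f - 13970)/(17755 - 16814) + a(J(-14)) = (-20126 - 13970)/(17755 - 16814) + (-8 - 14)*(-22 + (-8 - 14)) = -34096/941 - 22*(-22 - 22) = -34096*1/941 - 22*(-44) = -34096/941 + 968 = 876792/941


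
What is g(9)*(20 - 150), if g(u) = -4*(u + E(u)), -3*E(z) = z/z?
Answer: 13520/3 ≈ 4506.7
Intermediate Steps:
E(z) = -⅓ (E(z) = -z/(3*z) = -⅓*1 = -⅓)
g(u) = 4/3 - 4*u (g(u) = -4*(u - ⅓) = -4*(-⅓ + u) = 4/3 - 4*u)
g(9)*(20 - 150) = (4/3 - 4*9)*(20 - 150) = (4/3 - 36)*(-130) = -104/3*(-130) = 13520/3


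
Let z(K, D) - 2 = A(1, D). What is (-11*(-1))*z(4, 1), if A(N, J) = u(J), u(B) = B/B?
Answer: 33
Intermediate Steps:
u(B) = 1
A(N, J) = 1
z(K, D) = 3 (z(K, D) = 2 + 1 = 3)
(-11*(-1))*z(4, 1) = -11*(-1)*3 = 11*3 = 33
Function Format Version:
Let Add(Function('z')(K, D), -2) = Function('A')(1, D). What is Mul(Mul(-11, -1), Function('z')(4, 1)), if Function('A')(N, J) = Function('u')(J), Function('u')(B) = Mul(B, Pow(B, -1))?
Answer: 33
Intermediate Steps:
Function('u')(B) = 1
Function('A')(N, J) = 1
Function('z')(K, D) = 3 (Function('z')(K, D) = Add(2, 1) = 3)
Mul(Mul(-11, -1), Function('z')(4, 1)) = Mul(Mul(-11, -1), 3) = Mul(11, 3) = 33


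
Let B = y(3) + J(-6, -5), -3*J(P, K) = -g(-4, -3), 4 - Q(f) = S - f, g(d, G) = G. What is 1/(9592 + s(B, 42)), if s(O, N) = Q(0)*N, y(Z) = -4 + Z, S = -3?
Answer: 1/9886 ≈ 0.00010115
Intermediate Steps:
Q(f) = 7 + f (Q(f) = 4 - (-3 - f) = 4 + (3 + f) = 7 + f)
J(P, K) = -1 (J(P, K) = -(-1)*(-3)/3 = -⅓*3 = -1)
B = -2 (B = (-4 + 3) - 1 = -1 - 1 = -2)
s(O, N) = 7*N (s(O, N) = (7 + 0)*N = 7*N)
1/(9592 + s(B, 42)) = 1/(9592 + 7*42) = 1/(9592 + 294) = 1/9886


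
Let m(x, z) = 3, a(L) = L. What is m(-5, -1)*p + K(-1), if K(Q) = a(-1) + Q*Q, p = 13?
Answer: 39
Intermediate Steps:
K(Q) = -1 + Q**2 (K(Q) = -1 + Q*Q = -1 + Q**2)
m(-5, -1)*p + K(-1) = 3*13 + (-1 + (-1)**2) = 39 + (-1 + 1) = 39 + 0 = 39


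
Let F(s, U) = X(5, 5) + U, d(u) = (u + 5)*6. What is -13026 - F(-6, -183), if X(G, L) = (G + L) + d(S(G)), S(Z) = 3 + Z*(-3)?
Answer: -12811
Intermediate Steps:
S(Z) = 3 - 3*Z
d(u) = 30 + 6*u (d(u) = (5 + u)*6 = 30 + 6*u)
X(G, L) = 48 + L - 17*G (X(G, L) = (G + L) + (30 + 6*(3 - 3*G)) = (G + L) + (30 + (18 - 18*G)) = (G + L) + (48 - 18*G) = 48 + L - 17*G)
F(s, U) = -32 + U (F(s, U) = (48 + 5 - 17*5) + U = (48 + 5 - 85) + U = -32 + U)
-13026 - F(-6, -183) = -13026 - (-32 - 183) = -13026 - 1*(-215) = -13026 + 215 = -12811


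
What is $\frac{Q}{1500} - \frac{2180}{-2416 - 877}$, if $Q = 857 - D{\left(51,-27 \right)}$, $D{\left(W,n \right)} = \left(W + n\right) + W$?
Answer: $\frac{2922563}{2469750} \approx 1.1833$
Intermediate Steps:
$D{\left(W,n \right)} = n + 2 W$
$Q = 782$ ($Q = 857 - \left(-27 + 2 \cdot 51\right) = 857 - \left(-27 + 102\right) = 857 - 75 = 782$)
$\frac{Q}{1500} - \frac{2180}{-2416 - 877} = \frac{782}{1500} - \frac{2180}{-2416 - 877} = 782 \cdot \frac{1}{1500} - \frac{2180}{-3293} = \frac{391}{750} - - \frac{2180}{3293} = \frac{391}{750} + \frac{2180}{3293} = \frac{2922563}{2469750}$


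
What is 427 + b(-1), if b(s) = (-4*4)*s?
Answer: 443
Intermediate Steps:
b(s) = -16*s
427 + b(-1) = 427 - 16*(-1) = 427 + 16 = 443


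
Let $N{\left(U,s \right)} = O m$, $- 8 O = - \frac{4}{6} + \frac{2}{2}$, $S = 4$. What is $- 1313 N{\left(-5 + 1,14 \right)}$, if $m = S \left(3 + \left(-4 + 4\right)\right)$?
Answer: $\frac{1313}{2} \approx 656.5$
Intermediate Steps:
$O = - \frac{1}{24}$ ($O = - \frac{- \frac{4}{6} + \frac{2}{2}}{8} = - \frac{\left(-4\right) \frac{1}{6} + 2 \cdot \frac{1}{2}}{8} = - \frac{- \frac{2}{3} + 1}{8} = \left(- \frac{1}{8}\right) \frac{1}{3} = - \frac{1}{24} \approx -0.041667$)
$m = 12$ ($m = 4 \left(3 + \left(-4 + 4\right)\right) = 4 \left(3 + 0\right) = 4 \cdot 3 = 12$)
$N{\left(U,s \right)} = - \frac{1}{2}$ ($N{\left(U,s \right)} = \left(- \frac{1}{24}\right) 12 = - \frac{1}{2}$)
$- 1313 N{\left(-5 + 1,14 \right)} = \left(-1313\right) \left(- \frac{1}{2}\right) = \frac{1313}{2}$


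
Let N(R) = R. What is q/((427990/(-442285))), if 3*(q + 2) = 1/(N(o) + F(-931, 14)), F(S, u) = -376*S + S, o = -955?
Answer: 184788353683/89407966980 ≈ 2.0668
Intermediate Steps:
F(S, u) = -375*S
q = -2089019/1044510 (q = -2 + 1/(3*(-955 - 375*(-931))) = -2 + 1/(3*(-955 + 349125)) = -2 + (1/3)/348170 = -2 + (1/3)*(1/348170) = -2 + 1/1044510 = -2089019/1044510 ≈ -2.0000)
q/((427990/(-442285))) = -2089019/(1044510*(427990/(-442285))) = -2089019/(1044510*(427990*(-1/442285))) = -2089019/(1044510*(-85598/88457)) = -2089019/1044510*(-88457/85598) = 184788353683/89407966980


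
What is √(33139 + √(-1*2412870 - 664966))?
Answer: √(33139 + 2*I*√769459) ≈ 182.1 + 4.8169*I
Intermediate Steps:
√(33139 + √(-1*2412870 - 664966)) = √(33139 + √(-2412870 - 664966)) = √(33139 + √(-3077836)) = √(33139 + 2*I*√769459)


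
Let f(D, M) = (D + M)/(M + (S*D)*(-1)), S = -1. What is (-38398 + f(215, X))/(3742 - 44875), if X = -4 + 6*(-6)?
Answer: 12799/13711 ≈ 0.93348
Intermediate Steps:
X = -40 (X = -4 - 36 = -40)
f(D, M) = 1 (f(D, M) = (D + M)/(M - D*(-1)) = (D + M)/(M + D) = (D + M)/(D + M) = 1)
(-38398 + f(215, X))/(3742 - 44875) = (-38398 + 1)/(3742 - 44875) = -38397/(-41133) = -38397*(-1/41133) = 12799/13711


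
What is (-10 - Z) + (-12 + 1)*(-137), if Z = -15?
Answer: 1512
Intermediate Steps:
(-10 - Z) + (-12 + 1)*(-137) = (-10 - 1*(-15)) + (-12 + 1)*(-137) = (-10 + 15) - 11*(-137) = 5 + 1507 = 1512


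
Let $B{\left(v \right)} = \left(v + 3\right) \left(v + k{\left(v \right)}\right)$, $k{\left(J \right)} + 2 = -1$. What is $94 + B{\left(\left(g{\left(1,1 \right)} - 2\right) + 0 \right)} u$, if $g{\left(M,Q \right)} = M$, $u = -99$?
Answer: $886$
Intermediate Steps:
$k{\left(J \right)} = -3$ ($k{\left(J \right)} = -2 - 1 = -3$)
$B{\left(v \right)} = \left(-3 + v\right) \left(3 + v\right)$ ($B{\left(v \right)} = \left(v + 3\right) \left(v - 3\right) = \left(3 + v\right) \left(-3 + v\right) = \left(-3 + v\right) \left(3 + v\right)$)
$94 + B{\left(\left(g{\left(1,1 \right)} - 2\right) + 0 \right)} u = 94 + \left(-9 + \left(\left(1 - 2\right) + 0\right)^{2}\right) \left(-99\right) = 94 + \left(-9 + \left(-1 + 0\right)^{2}\right) \left(-99\right) = 94 + \left(-9 + \left(-1\right)^{2}\right) \left(-99\right) = 94 + \left(-9 + 1\right) \left(-99\right) = 94 - -792 = 94 + 792 = 886$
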